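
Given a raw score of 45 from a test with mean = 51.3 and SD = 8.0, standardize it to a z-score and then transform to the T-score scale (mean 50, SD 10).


z = (X - mean) / SD = (45 - 51.3) / 8.0
z = -6.3 / 8.0
z = -0.7875
T-score = T = 50 + 10z
Carry z at full precision (z = -6.3 / 8.0) into the conversion:
T-score = 50 + 10 * (-6.3 / 8.0) = 50 + -63 / 8.0
T-score = 50 + -7.875
T-score = 42.125

42.125


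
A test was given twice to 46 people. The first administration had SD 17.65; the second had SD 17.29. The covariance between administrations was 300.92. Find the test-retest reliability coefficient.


r = cov(X,Y) / (SD_X * SD_Y)
r = 300.92 / (17.65 * 17.29)
r = 300.92 / 305.1685
r = 0.9861

0.9861


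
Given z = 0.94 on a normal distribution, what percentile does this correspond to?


CDF(z) = 0.5 * (1 + erf(z/sqrt(2)))
erf(0.6647) = 0.6528
CDF = 0.8264
Percentile rank = 0.8264 * 100 = 82.64

82.64


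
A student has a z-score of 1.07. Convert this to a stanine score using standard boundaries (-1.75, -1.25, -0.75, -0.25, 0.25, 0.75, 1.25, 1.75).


Stanine boundaries: [-1.75, -1.25, -0.75, -0.25, 0.25, 0.75, 1.25, 1.75]
z = 1.07
Check each boundary:
  z >= -1.75 -> could be stanine 2
  z >= -1.25 -> could be stanine 3
  z >= -0.75 -> could be stanine 4
  z >= -0.25 -> could be stanine 5
  z >= 0.25 -> could be stanine 6
  z >= 0.75 -> could be stanine 7
  z < 1.25
  z < 1.75
Highest qualifying boundary gives stanine = 7

7


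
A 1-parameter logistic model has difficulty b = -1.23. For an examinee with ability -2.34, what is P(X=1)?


theta - b = -2.34 - -1.23 = -1.11
exp(-(theta - b)) = exp(1.11) = 3.0344
P = 1 / (1 + 3.0344)
P = 0.2479

0.2479


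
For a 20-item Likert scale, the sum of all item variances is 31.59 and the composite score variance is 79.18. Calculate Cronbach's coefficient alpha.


alpha = (k/(k-1)) * (1 - sum(si^2)/s_total^2)
= (20/19) * (1 - 31.59/79.18)
alpha = 0.6327

0.6327


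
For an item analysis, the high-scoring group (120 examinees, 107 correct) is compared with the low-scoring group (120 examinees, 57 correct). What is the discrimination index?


p_upper = 107/120 = 0.8917
p_lower = 57/120 = 0.475
D = 0.8917 - 0.475 = 0.4167

0.4167


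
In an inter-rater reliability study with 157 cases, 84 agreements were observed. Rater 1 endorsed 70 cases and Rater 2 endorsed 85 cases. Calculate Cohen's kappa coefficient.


P_o = 84/157 = 0.535032
P_e = (70*85 + 87*72) / 24649 = 0.495517
kappa = (P_o - P_e) / (1 - P_e)
kappa = (0.535032 - 0.495517) / (1 - 0.495517)
kappa = 0.0783

0.0783


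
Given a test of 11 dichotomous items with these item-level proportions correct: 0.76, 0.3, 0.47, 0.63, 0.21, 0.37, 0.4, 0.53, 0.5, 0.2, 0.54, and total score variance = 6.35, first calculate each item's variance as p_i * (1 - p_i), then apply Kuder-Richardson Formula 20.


For each item, compute p_i * q_i:
  Item 1: 0.76 * 0.24 = 0.1824
  Item 2: 0.3 * 0.7 = 0.21
  Item 3: 0.47 * 0.53 = 0.2491
  Item 4: 0.63 * 0.37 = 0.2331
  Item 5: 0.21 * 0.79 = 0.1659
  Item 6: 0.37 * 0.63 = 0.2331
  Item 7: 0.4 * 0.6 = 0.24
  Item 8: 0.53 * 0.47 = 0.2491
  Item 9: 0.5 * 0.5 = 0.25
  Item 10: 0.2 * 0.8 = 0.16
  Item 11: 0.54 * 0.46 = 0.2484
Sum(p_i * q_i) = 0.1824 + 0.21 + 0.2491 + 0.2331 + 0.1659 + 0.2331 + 0.24 + 0.2491 + 0.25 + 0.16 + 0.2484 = 2.4211
KR-20 = (k/(k-1)) * (1 - Sum(p_i*q_i) / Var_total)
= (11/10) * (1 - 2.4211/6.35)
= 1.1 * 0.6187
KR-20 = 0.6806

0.6806


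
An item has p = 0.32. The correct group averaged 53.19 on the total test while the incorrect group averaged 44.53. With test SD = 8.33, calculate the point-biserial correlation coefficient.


q = 1 - p = 0.68
rpb = ((M1 - M0) / SD) * sqrt(p * q)
rpb = ((53.19 - 44.53) / 8.33) * sqrt(0.32 * 0.68)
rpb = 0.485

0.485


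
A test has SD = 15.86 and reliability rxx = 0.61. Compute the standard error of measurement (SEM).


SEM = SD * sqrt(1 - rxx)
SEM = 15.86 * sqrt(1 - 0.61)
SEM = 15.86 * sqrt(0.39) = 15.86 * 0.6245
SEM = 9.9046

9.9046


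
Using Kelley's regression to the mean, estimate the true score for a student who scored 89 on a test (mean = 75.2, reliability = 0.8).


T_est = rxx * X + (1 - rxx) * mean
T_est = 0.8 * 89 + 0.2 * 75.2
T_est = 71.2 + 15.04
T_est = 86.24

86.24


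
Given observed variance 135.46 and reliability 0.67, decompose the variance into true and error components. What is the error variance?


var_true = rxx * var_obs = 0.67 * 135.46 = 90.7582
var_error = var_obs - var_true
var_error = 135.46 - 90.7582
var_error = 44.7018

44.7018


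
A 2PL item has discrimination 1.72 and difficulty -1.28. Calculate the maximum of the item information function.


For 2PL, max info at theta = b = -1.28
I_max = a^2 / 4 = 1.72^2 / 4
= 2.9584 / 4
I_max = 0.7396

0.7396


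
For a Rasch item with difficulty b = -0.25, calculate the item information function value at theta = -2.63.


P = 1/(1+exp(-(-2.63--0.25))) = 0.0847
I = P*(1-P) = 0.0847 * 0.9153
I = 0.0775

0.0775


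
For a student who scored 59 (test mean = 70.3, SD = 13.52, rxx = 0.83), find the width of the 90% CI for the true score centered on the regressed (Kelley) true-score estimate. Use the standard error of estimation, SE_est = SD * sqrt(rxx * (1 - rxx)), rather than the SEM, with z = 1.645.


True score estimate = 0.83*59 + 0.17*70.3 = 60.921
SE_est = SD * sqrt(rxx * (1 - rxx)) = 13.52 * sqrt(0.83 * 0.17) = 13.52 * sqrt(0.1411) = 5.078555
CI = T_est +/- z * SE_est, so width = 2 * z * SE_est = 2 * 1.645 * 5.078555
Width = 16.7084

16.7084


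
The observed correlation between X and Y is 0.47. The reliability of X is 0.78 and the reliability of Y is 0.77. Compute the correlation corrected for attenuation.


r_corrected = rxy / sqrt(rxx * ryy)
= 0.47 / sqrt(0.78 * 0.77)
= 0.47 / sqrt(0.6006)
= 0.47 / 0.774984
r_corrected = 0.6065

0.6065


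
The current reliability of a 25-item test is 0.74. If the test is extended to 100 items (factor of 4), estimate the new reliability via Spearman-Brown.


r_new = (n * rxx) / (1 + (n-1) * rxx)
r_new = (4 * 0.74) / (1 + 3 * 0.74)
r_new = 2.96 / 3.22
r_new = 0.9193

0.9193


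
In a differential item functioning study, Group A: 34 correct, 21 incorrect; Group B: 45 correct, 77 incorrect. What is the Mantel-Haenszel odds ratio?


Odds_A = 34/21 = 1.619
Odds_B = 45/77 = 0.5844
OR = Odds_A / Odds_B = 1.619 / 0.5844
Exactly, OR = (34 * 77) / (21 * 45) = 2618 / 945
OR = 2.7704

2.7704


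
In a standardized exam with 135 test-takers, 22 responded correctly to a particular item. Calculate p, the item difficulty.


Item difficulty p = number correct / total examinees
p = 22 / 135
p = 0.163

0.163


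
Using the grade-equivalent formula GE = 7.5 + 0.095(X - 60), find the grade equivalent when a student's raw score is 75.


raw - median = 75 - 60 = 15
slope * diff = 0.095 * 15 = 1.425
GE = 7.5 + 1.425
GE = 8.925

8.925


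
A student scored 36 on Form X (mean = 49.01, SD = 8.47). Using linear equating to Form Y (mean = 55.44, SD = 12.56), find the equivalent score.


slope = SD_Y / SD_X = 12.56 / 8.47 ~ 1.4829
intercept = mean_Y - slope * mean_X = 55.44 - (12.56 / 8.47) * 49.01 ~ -17.236
Y = slope * X + intercept. To avoid rounding drift from the rounded slope/intercept, evaluate the equivalent form Y = mean_Y + SD_Y * (X - mean_X) / SD_X at full precision:
Y = 55.44 + 12.56 * (36 - 49.01) / 8.47
Y = 55.44 - 12.56 * 13.01 / 8.47
Y = 55.44 - 163.4056 / 8.47
Y = 55.44 - 19.2923
Y = 36.1477

36.1477


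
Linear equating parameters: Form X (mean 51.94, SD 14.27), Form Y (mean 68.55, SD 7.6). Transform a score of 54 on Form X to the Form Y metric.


slope = SD_Y / SD_X = 7.6 / 14.27 ~ 0.5326
intercept = mean_Y - slope * mean_X = 68.55 - (7.6 / 14.27) * 51.94 ~ 40.8875
Y = slope * X + intercept. To avoid rounding drift from the rounded slope/intercept, evaluate the equivalent form Y = mean_Y + SD_Y * (X - mean_X) / SD_X at full precision:
Y = 68.55 + 7.6 * (54 - 51.94) / 14.27
Y = 68.55 + 7.6 * 2.06 / 14.27
Y = 68.55 + 15.656 / 14.27
Y = 68.55 + 1.0971
Y = 69.6471

69.6471


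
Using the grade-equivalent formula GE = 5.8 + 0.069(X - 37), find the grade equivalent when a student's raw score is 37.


raw - median = 37 - 37 = 0
slope * diff = 0.069 * 0 = 0.0
GE = 5.8 + 0.0
GE = 5.8

5.8


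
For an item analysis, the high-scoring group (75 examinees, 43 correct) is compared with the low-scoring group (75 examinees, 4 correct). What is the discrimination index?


p_upper = 43/75 = 0.5733
p_lower = 4/75 = 0.0533
D = 0.5733 - 0.0533 = 0.52

0.52


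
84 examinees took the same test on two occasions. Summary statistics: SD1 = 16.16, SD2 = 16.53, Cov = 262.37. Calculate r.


r = cov(X,Y) / (SD_X * SD_Y)
r = 262.37 / (16.16 * 16.53)
r = 262.37 / 267.1248
r = 0.9822

0.9822


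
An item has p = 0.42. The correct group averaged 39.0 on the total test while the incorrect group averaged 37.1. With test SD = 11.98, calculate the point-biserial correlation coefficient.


q = 1 - p = 0.58
rpb = ((M1 - M0) / SD) * sqrt(p * q)
rpb = ((39.0 - 37.1) / 11.98) * sqrt(0.42 * 0.58)
rpb = 0.0783

0.0783


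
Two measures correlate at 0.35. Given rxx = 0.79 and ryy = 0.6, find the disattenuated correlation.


r_corrected = rxy / sqrt(rxx * ryy)
= 0.35 / sqrt(0.79 * 0.6)
= 0.35 / sqrt(0.474)
= 0.35 / 0.688477
r_corrected = 0.5084

0.5084


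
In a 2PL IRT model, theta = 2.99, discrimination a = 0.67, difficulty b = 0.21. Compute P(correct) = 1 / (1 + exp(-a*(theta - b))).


a*(theta - b) = 0.67 * (2.99 - 0.21) = 1.8626
exp(-1.8626) = 0.1553
P = 1 / (1 + 0.1553)
P = 0.8656

0.8656


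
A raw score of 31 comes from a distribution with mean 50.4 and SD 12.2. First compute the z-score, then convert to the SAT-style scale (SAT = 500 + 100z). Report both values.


z = (X - mean) / SD = (31 - 50.4) / 12.2
z = -19.4 / 12.2
z = -1.5902
SAT-scale = SAT = 500 + 100z
Carry z at full precision (z = -19.4 / 12.2) into the conversion:
SAT-scale = 500 + 100 * (-19.4 / 12.2) = 500 + -1940 / 12.2
SAT-scale = 500 + -159.0164
SAT-scale = 340.9836

340.9836


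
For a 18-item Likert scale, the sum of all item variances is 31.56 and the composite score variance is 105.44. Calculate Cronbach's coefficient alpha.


alpha = (k/(k-1)) * (1 - sum(si^2)/s_total^2)
= (18/17) * (1 - 31.56/105.44)
alpha = 0.7419

0.7419


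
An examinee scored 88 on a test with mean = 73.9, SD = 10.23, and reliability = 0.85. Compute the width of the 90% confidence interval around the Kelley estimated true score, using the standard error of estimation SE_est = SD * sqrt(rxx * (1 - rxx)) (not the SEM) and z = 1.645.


True score estimate = 0.85*88 + 0.15*73.9 = 85.885
SE_est = SD * sqrt(rxx * (1 - rxx)) = 10.23 * sqrt(0.85 * 0.15) = 10.23 * sqrt(0.1275) = 3.652841
CI = T_est +/- z * SE_est, so width = 2 * z * SE_est = 2 * 1.645 * 3.652841
Width = 12.0178

12.0178


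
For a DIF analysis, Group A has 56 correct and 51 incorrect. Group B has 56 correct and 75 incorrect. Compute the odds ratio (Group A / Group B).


Odds_A = 56/51 = 1.098
Odds_B = 56/75 = 0.7467
OR = Odds_A / Odds_B = 1.098 / 0.7467
Exactly, OR = (56 * 75) / (51 * 56) = 4200 / 2856
OR = 1.4706

1.4706


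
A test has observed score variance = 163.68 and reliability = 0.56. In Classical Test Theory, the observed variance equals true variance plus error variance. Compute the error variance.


var_true = rxx * var_obs = 0.56 * 163.68 = 91.6608
var_error = var_obs - var_true
var_error = 163.68 - 91.6608
var_error = 72.0192

72.0192


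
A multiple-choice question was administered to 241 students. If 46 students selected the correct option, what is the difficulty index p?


Item difficulty p = number correct / total examinees
p = 46 / 241
p = 0.1909

0.1909


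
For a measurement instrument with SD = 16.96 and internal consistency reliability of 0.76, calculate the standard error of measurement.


SEM = SD * sqrt(1 - rxx)
SEM = 16.96 * sqrt(1 - 0.76)
SEM = 16.96 * sqrt(0.24) = 16.96 * 0.489898
SEM = 8.3087

8.3087


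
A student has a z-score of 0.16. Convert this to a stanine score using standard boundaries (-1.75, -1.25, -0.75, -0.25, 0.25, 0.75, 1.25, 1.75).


Stanine boundaries: [-1.75, -1.25, -0.75, -0.25, 0.25, 0.75, 1.25, 1.75]
z = 0.16
Check each boundary:
  z >= -1.75 -> could be stanine 2
  z >= -1.25 -> could be stanine 3
  z >= -0.75 -> could be stanine 4
  z >= -0.25 -> could be stanine 5
  z < 0.25
  z < 0.75
  z < 1.25
  z < 1.75
Highest qualifying boundary gives stanine = 5

5


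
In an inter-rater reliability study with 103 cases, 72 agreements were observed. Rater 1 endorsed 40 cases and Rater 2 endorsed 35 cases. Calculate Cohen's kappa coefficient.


P_o = 72/103 = 0.699029
P_e = (40*35 + 63*68) / 10609 = 0.535772
kappa = (P_o - P_e) / (1 - P_e)
kappa = (0.699029 - 0.535772) / (1 - 0.535772)
kappa = 0.3517

0.3517


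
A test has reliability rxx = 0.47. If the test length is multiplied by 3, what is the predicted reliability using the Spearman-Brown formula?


r_new = (n * rxx) / (1 + (n-1) * rxx)
r_new = (3 * 0.47) / (1 + 2 * 0.47)
r_new = 1.41 / 1.94
r_new = 0.7268

0.7268


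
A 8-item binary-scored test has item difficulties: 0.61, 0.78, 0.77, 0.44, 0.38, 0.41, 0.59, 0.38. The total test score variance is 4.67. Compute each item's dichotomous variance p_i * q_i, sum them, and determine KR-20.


For each item, compute p_i * q_i:
  Item 1: 0.61 * 0.39 = 0.2379
  Item 2: 0.78 * 0.22 = 0.1716
  Item 3: 0.77 * 0.23 = 0.1771
  Item 4: 0.44 * 0.56 = 0.2464
  Item 5: 0.38 * 0.62 = 0.2356
  Item 6: 0.41 * 0.59 = 0.2419
  Item 7: 0.59 * 0.41 = 0.2419
  Item 8: 0.38 * 0.62 = 0.2356
Sum(p_i * q_i) = 0.2379 + 0.1716 + 0.1771 + 0.2464 + 0.2356 + 0.2419 + 0.2419 + 0.2356 = 1.788
KR-20 = (k/(k-1)) * (1 - Sum(p_i*q_i) / Var_total)
= (8/7) * (1 - 1.788/4.67)
= 1.1429 * 0.6171
KR-20 = 0.7053

0.7053


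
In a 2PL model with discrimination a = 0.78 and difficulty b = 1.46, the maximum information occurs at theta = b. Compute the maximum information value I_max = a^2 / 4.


For 2PL, max info at theta = b = 1.46
I_max = a^2 / 4 = 0.78^2 / 4
= 0.6084 / 4
I_max = 0.1521

0.1521


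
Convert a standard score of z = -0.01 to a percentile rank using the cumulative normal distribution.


CDF(z) = 0.5 * (1 + erf(z/sqrt(2)))
erf(-0.0071) = -0.008
CDF = 0.496
Percentile rank = 0.496 * 100 = 49.6

49.6


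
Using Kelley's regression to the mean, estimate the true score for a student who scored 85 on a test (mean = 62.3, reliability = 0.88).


T_est = rxx * X + (1 - rxx) * mean
T_est = 0.88 * 85 + 0.12 * 62.3
T_est = 74.8 + 7.476
T_est = 82.276

82.276


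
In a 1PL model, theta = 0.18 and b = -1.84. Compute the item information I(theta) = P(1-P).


P = 1/(1+exp(-(0.18--1.84))) = 0.8829
I = P*(1-P) = 0.8829 * 0.1171
I = 0.1034

0.1034


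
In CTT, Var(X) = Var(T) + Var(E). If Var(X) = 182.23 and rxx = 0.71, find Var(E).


var_true = rxx * var_obs = 0.71 * 182.23 = 129.3833
var_error = var_obs - var_true
var_error = 182.23 - 129.3833
var_error = 52.8467

52.8467


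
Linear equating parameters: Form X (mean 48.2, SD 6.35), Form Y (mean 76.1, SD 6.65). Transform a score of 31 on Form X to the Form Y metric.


slope = SD_Y / SD_X = 6.65 / 6.35 ~ 1.0472
intercept = mean_Y - slope * mean_X = 76.1 - (6.65 / 6.35) * 48.2 ~ 25.6228
Y = slope * X + intercept. To avoid rounding drift from the rounded slope/intercept, evaluate the equivalent form Y = mean_Y + SD_Y * (X - mean_X) / SD_X at full precision:
Y = 76.1 + 6.65 * (31 - 48.2) / 6.35
Y = 76.1 - 6.65 * 17.2 / 6.35
Y = 76.1 - 114.38 / 6.35
Y = 76.1 - 18.0126
Y = 58.0874

58.0874


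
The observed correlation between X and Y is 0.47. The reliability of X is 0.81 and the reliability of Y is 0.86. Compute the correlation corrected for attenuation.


r_corrected = rxy / sqrt(rxx * ryy)
= 0.47 / sqrt(0.81 * 0.86)
= 0.47 / sqrt(0.6966)
= 0.47 / 0.834626
r_corrected = 0.5631

0.5631


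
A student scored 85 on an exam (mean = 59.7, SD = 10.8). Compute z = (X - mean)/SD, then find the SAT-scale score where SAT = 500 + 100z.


z = (X - mean) / SD = (85 - 59.7) / 10.8
z = 25.3 / 10.8
z = 2.3426
SAT-scale = SAT = 500 + 100z
Carry z at full precision (z = 25.3 / 10.8) into the conversion:
SAT-scale = 500 + 100 * (25.3 / 10.8) = 500 + 2530 / 10.8
SAT-scale = 500 + 234.2593
SAT-scale = 734.2593

734.2593


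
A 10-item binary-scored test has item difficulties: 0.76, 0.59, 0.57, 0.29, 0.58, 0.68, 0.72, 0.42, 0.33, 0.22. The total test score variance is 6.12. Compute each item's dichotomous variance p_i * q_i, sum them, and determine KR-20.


For each item, compute p_i * q_i:
  Item 1: 0.76 * 0.24 = 0.1824
  Item 2: 0.59 * 0.41 = 0.2419
  Item 3: 0.57 * 0.43 = 0.2451
  Item 4: 0.29 * 0.71 = 0.2059
  Item 5: 0.58 * 0.42 = 0.2436
  Item 6: 0.68 * 0.32 = 0.2176
  Item 7: 0.72 * 0.28 = 0.2016
  Item 8: 0.42 * 0.58 = 0.2436
  Item 9: 0.33 * 0.67 = 0.2211
  Item 10: 0.22 * 0.78 = 0.1716
Sum(p_i * q_i) = 0.1824 + 0.2419 + 0.2451 + 0.2059 + 0.2436 + 0.2176 + 0.2016 + 0.2436 + 0.2211 + 0.1716 = 2.1744
KR-20 = (k/(k-1)) * (1 - Sum(p_i*q_i) / Var_total)
= (10/9) * (1 - 2.1744/6.12)
= 1.1111 * 0.6447
KR-20 = 0.7163

0.7163


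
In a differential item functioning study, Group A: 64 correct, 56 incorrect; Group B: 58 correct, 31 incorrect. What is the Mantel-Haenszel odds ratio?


Odds_A = 64/56 = 1.1429
Odds_B = 58/31 = 1.871
OR = Odds_A / Odds_B = 1.1429 / 1.871
Exactly, OR = (64 * 31) / (56 * 58) = 1984 / 3248
OR = 0.6108

0.6108


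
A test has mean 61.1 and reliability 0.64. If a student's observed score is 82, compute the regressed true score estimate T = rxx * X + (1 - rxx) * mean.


T_est = rxx * X + (1 - rxx) * mean
T_est = 0.64 * 82 + 0.36 * 61.1
T_est = 52.48 + 21.996
T_est = 74.476

74.476


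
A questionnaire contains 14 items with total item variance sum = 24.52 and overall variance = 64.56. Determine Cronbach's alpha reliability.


alpha = (k/(k-1)) * (1 - sum(si^2)/s_total^2)
= (14/13) * (1 - 24.52/64.56)
alpha = 0.6679

0.6679


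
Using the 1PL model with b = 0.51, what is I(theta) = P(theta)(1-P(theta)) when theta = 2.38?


P = 1/(1+exp(-(2.38-0.51))) = 0.8665
I = P*(1-P) = 0.8665 * 0.1335
I = 0.1157

0.1157


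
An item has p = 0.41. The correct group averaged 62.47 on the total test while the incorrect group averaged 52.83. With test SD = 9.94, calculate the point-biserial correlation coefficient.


q = 1 - p = 0.59
rpb = ((M1 - M0) / SD) * sqrt(p * q)
rpb = ((62.47 - 52.83) / 9.94) * sqrt(0.41 * 0.59)
rpb = 0.477

0.477


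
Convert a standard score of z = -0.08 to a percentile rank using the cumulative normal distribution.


CDF(z) = 0.5 * (1 + erf(z/sqrt(2)))
erf(-0.0566) = -0.0638
CDF = 0.4681
Percentile rank = 0.4681 * 100 = 46.81

46.81


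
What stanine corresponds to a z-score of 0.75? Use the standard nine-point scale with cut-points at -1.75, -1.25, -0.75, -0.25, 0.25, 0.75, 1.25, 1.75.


Stanine boundaries: [-1.75, -1.25, -0.75, -0.25, 0.25, 0.75, 1.25, 1.75]
z = 0.75
Check each boundary:
  z >= -1.75 -> could be stanine 2
  z >= -1.25 -> could be stanine 3
  z >= -0.75 -> could be stanine 4
  z >= -0.25 -> could be stanine 5
  z >= 0.25 -> could be stanine 6
  z >= 0.75 -> could be stanine 7
  z < 1.25
  z < 1.75
Highest qualifying boundary gives stanine = 7

7


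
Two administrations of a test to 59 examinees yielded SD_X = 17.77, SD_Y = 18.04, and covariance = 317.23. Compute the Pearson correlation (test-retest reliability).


r = cov(X,Y) / (SD_X * SD_Y)
r = 317.23 / (17.77 * 18.04)
r = 317.23 / 320.5708
r = 0.9896

0.9896


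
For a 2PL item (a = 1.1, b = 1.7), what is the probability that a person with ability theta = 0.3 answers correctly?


a*(theta - b) = 1.1 * (0.3 - 1.7) = -1.54
exp(--1.54) = 4.6646
P = 1 / (1 + 4.6646)
P = 0.1765

0.1765


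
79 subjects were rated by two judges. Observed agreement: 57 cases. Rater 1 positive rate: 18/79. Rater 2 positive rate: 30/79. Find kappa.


P_o = 57/79 = 0.721519
P_e = (18*30 + 61*49) / 6241 = 0.565454
kappa = (P_o - P_e) / (1 - P_e)
kappa = (0.721519 - 0.565454) / (1 - 0.565454)
kappa = 0.3591

0.3591


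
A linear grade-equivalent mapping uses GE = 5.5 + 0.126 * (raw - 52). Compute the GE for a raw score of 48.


raw - median = 48 - 52 = -4
slope * diff = 0.126 * -4 = -0.504
GE = 5.5 + -0.504
GE = 4.996

4.996


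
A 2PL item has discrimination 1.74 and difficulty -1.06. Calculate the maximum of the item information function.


For 2PL, max info at theta = b = -1.06
I_max = a^2 / 4 = 1.74^2 / 4
= 3.0276 / 4
I_max = 0.7569

0.7569


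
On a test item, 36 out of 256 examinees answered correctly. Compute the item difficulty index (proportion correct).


Item difficulty p = number correct / total examinees
p = 36 / 256
p = 0.1406

0.1406


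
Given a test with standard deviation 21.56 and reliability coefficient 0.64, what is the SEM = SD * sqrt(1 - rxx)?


SEM = SD * sqrt(1 - rxx)
SEM = 21.56 * sqrt(1 - 0.64)
SEM = 21.56 * sqrt(0.36) = 21.56 * 0.6
SEM = 12.936

12.936


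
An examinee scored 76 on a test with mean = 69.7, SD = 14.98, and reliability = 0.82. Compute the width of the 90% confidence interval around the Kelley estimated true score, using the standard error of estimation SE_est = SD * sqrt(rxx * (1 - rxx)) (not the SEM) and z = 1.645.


True score estimate = 0.82*76 + 0.18*69.7 = 74.866
SE_est = SD * sqrt(rxx * (1 - rxx)) = 14.98 * sqrt(0.82 * 0.18) = 14.98 * sqrt(0.1476) = 5.755128
CI = T_est +/- z * SE_est, so width = 2 * z * SE_est = 2 * 1.645 * 5.755128
Width = 18.9344

18.9344


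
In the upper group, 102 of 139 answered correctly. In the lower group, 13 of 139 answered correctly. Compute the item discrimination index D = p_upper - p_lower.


p_upper = 102/139 = 0.7338
p_lower = 13/139 = 0.0935
D = 0.7338 - 0.0935 = 0.6403

0.6403


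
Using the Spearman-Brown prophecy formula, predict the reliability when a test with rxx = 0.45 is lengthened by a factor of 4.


r_new = (n * rxx) / (1 + (n-1) * rxx)
r_new = (4 * 0.45) / (1 + 3 * 0.45)
r_new = 1.8 / 2.35
r_new = 0.766

0.766


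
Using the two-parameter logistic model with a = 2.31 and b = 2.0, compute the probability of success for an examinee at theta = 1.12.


a*(theta - b) = 2.31 * (1.12 - 2.0) = -2.0328
exp(--2.0328) = 7.6354
P = 1 / (1 + 7.6354)
P = 0.1158

0.1158


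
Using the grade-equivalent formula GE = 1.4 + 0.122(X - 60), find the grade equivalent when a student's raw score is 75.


raw - median = 75 - 60 = 15
slope * diff = 0.122 * 15 = 1.83
GE = 1.4 + 1.83
GE = 3.23

3.23


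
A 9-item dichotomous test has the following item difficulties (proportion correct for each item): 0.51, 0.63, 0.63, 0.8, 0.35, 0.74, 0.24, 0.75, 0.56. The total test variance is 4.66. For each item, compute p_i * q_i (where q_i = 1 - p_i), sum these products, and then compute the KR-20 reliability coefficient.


For each item, compute p_i * q_i:
  Item 1: 0.51 * 0.49 = 0.2499
  Item 2: 0.63 * 0.37 = 0.2331
  Item 3: 0.63 * 0.37 = 0.2331
  Item 4: 0.8 * 0.2 = 0.16
  Item 5: 0.35 * 0.65 = 0.2275
  Item 6: 0.74 * 0.26 = 0.1924
  Item 7: 0.24 * 0.76 = 0.1824
  Item 8: 0.75 * 0.25 = 0.1875
  Item 9: 0.56 * 0.44 = 0.2464
Sum(p_i * q_i) = 0.2499 + 0.2331 + 0.2331 + 0.16 + 0.2275 + 0.1924 + 0.1824 + 0.1875 + 0.2464 = 1.9123
KR-20 = (k/(k-1)) * (1 - Sum(p_i*q_i) / Var_total)
= (9/8) * (1 - 1.9123/4.66)
= 1.125 * 0.5896
KR-20 = 0.6633

0.6633


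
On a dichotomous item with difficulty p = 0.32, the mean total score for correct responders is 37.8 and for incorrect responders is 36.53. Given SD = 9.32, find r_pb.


q = 1 - p = 0.68
rpb = ((M1 - M0) / SD) * sqrt(p * q)
rpb = ((37.8 - 36.53) / 9.32) * sqrt(0.32 * 0.68)
rpb = 0.0636

0.0636


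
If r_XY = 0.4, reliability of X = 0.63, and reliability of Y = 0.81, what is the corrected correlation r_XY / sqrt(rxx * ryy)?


r_corrected = rxy / sqrt(rxx * ryy)
= 0.4 / sqrt(0.63 * 0.81)
= 0.4 / sqrt(0.5103)
= 0.4 / 0.714353
r_corrected = 0.5599

0.5599


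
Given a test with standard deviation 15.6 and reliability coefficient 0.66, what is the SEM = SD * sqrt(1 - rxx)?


SEM = SD * sqrt(1 - rxx)
SEM = 15.6 * sqrt(1 - 0.66)
SEM = 15.6 * sqrt(0.34) = 15.6 * 0.583095
SEM = 9.0963

9.0963


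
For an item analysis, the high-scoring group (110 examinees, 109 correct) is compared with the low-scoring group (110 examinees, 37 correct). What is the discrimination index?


p_upper = 109/110 = 0.9909
p_lower = 37/110 = 0.3364
D = 0.9909 - 0.3364 = 0.6545

0.6545


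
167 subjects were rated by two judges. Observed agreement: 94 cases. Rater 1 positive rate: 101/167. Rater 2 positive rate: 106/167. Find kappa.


P_o = 94/167 = 0.562874
P_e = (101*106 + 66*61) / 27889 = 0.528237
kappa = (P_o - P_e) / (1 - P_e)
kappa = (0.562874 - 0.528237) / (1 - 0.528237)
kappa = 0.0734

0.0734


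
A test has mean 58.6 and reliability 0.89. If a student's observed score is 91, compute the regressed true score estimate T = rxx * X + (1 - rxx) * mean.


T_est = rxx * X + (1 - rxx) * mean
T_est = 0.89 * 91 + 0.11 * 58.6
T_est = 80.99 + 6.446
T_est = 87.436

87.436


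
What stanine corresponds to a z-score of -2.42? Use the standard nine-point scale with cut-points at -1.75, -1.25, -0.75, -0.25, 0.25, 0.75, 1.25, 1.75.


Stanine boundaries: [-1.75, -1.25, -0.75, -0.25, 0.25, 0.75, 1.25, 1.75]
z = -2.42
Check each boundary:
  z < -1.75
  z < -1.25
  z < -0.75
  z < -0.25
  z < 0.25
  z < 0.75
  z < 1.25
  z < 1.75
Highest qualifying boundary gives stanine = 1

1


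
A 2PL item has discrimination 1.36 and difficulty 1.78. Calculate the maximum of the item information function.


For 2PL, max info at theta = b = 1.78
I_max = a^2 / 4 = 1.36^2 / 4
= 1.8496 / 4
I_max = 0.4624

0.4624


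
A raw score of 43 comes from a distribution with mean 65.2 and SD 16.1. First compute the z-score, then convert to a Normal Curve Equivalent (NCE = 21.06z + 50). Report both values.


z = (X - mean) / SD = (43 - 65.2) / 16.1
z = -22.2 / 16.1
z = -1.3789
NCE = NCE = 21.06z + 50
Carry z at full precision (z = -22.2 / 16.1) into the conversion:
NCE = 21.06 * (-22.2 / 16.1) + 50 = -467.532 / 16.1 + 50
NCE = -29.0393 + 50
NCE = 20.9607

20.9607


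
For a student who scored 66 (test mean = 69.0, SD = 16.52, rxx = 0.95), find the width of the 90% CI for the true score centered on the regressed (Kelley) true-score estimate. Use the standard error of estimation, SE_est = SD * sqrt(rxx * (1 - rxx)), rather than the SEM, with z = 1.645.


True score estimate = 0.95*66 + 0.05*69.0 = 66.15
SE_est = SD * sqrt(rxx * (1 - rxx)) = 16.52 * sqrt(0.95 * 0.05) = 16.52 * sqrt(0.0475) = 3.600451
CI = T_est +/- z * SE_est, so width = 2 * z * SE_est = 2 * 1.645 * 3.600451
Width = 11.8455

11.8455


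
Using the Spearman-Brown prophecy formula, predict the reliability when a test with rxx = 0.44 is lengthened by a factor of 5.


r_new = (n * rxx) / (1 + (n-1) * rxx)
r_new = (5 * 0.44) / (1 + 4 * 0.44)
r_new = 2.2 / 2.76
r_new = 0.7971

0.7971


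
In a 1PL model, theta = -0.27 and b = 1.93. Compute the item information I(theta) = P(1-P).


P = 1/(1+exp(-(-0.27-1.93))) = 0.0998
I = P*(1-P) = 0.0998 * 0.9002
I = 0.0898

0.0898


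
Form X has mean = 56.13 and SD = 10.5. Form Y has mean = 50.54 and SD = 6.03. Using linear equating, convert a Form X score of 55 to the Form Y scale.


slope = SD_Y / SD_X = 6.03 / 10.5 ~ 0.5743
intercept = mean_Y - slope * mean_X = 50.54 - (6.03 / 10.5) * 56.13 ~ 18.3053
Y = slope * X + intercept. To avoid rounding drift from the rounded slope/intercept, evaluate the equivalent form Y = mean_Y + SD_Y * (X - mean_X) / SD_X at full precision:
Y = 50.54 + 6.03 * (55 - 56.13) / 10.5
Y = 50.54 - 6.03 * 1.13 / 10.5
Y = 50.54 - 6.8139 / 10.5
Y = 50.54 - 0.6489
Y = 49.8911

49.8911


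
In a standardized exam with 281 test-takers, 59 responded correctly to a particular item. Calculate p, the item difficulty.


Item difficulty p = number correct / total examinees
p = 59 / 281
p = 0.21

0.21


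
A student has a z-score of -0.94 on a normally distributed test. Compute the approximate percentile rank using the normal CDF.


CDF(z) = 0.5 * (1 + erf(z/sqrt(2)))
erf(-0.6647) = -0.6528
CDF = 0.1736
Percentile rank = 0.1736 * 100 = 17.36

17.36


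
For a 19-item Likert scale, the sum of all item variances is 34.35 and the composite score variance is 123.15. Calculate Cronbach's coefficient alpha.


alpha = (k/(k-1)) * (1 - sum(si^2)/s_total^2)
= (19/18) * (1 - 34.35/123.15)
alpha = 0.7611

0.7611


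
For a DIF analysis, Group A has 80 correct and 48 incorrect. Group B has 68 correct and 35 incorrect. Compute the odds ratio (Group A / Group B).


Odds_A = 80/48 = 1.6667
Odds_B = 68/35 = 1.9429
OR = Odds_A / Odds_B = 1.6667 / 1.9429
Exactly, OR = (80 * 35) / (48 * 68) = 2800 / 3264
OR = 0.8578

0.8578


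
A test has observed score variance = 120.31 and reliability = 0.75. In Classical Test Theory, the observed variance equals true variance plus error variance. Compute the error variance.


var_true = rxx * var_obs = 0.75 * 120.31 = 90.2325
var_error = var_obs - var_true
var_error = 120.31 - 90.2325
var_error = 30.0775

30.0775


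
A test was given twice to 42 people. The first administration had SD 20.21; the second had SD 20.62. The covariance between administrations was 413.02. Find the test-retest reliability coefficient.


r = cov(X,Y) / (SD_X * SD_Y)
r = 413.02 / (20.21 * 20.62)
r = 413.02 / 416.7302
r = 0.9911

0.9911


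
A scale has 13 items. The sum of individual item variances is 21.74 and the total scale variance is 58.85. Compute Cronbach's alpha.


alpha = (k/(k-1)) * (1 - sum(si^2)/s_total^2)
= (13/12) * (1 - 21.74/58.85)
alpha = 0.6831

0.6831


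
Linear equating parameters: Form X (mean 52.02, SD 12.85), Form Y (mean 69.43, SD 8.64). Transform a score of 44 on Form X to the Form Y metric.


slope = SD_Y / SD_X = 8.64 / 12.85 ~ 0.6724
intercept = mean_Y - slope * mean_X = 69.43 - (8.64 / 12.85) * 52.02 ~ 34.4531
Y = slope * X + intercept. To avoid rounding drift from the rounded slope/intercept, evaluate the equivalent form Y = mean_Y + SD_Y * (X - mean_X) / SD_X at full precision:
Y = 69.43 + 8.64 * (44 - 52.02) / 12.85
Y = 69.43 - 8.64 * 8.02 / 12.85
Y = 69.43 - 69.2928 / 12.85
Y = 69.43 - 5.3924
Y = 64.0376

64.0376


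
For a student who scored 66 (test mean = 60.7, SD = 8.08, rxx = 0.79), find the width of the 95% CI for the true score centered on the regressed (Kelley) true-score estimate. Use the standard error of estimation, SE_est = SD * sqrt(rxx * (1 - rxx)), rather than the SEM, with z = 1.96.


True score estimate = 0.79*66 + 0.21*60.7 = 64.887
SE_est = SD * sqrt(rxx * (1 - rxx)) = 8.08 * sqrt(0.79 * 0.21) = 8.08 * sqrt(0.1659) = 3.291051
CI = T_est +/- z * SE_est, so width = 2 * z * SE_est = 2 * 1.96 * 3.291051
Width = 12.9009

12.9009


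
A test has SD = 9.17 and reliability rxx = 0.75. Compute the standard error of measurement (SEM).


SEM = SD * sqrt(1 - rxx)
SEM = 9.17 * sqrt(1 - 0.75)
SEM = 9.17 * sqrt(0.25) = 9.17 * 0.5
SEM = 4.585

4.585


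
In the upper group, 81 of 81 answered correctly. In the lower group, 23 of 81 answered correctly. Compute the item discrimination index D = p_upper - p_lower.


p_upper = 81/81 = 1.0
p_lower = 23/81 = 0.284
D = 1.0 - 0.284 = 0.716

0.716


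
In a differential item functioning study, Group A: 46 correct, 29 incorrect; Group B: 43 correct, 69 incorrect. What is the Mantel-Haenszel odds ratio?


Odds_A = 46/29 = 1.5862
Odds_B = 43/69 = 0.6232
OR = Odds_A / Odds_B = 1.5862 / 0.6232
Exactly, OR = (46 * 69) / (29 * 43) = 3174 / 1247
OR = 2.5453

2.5453


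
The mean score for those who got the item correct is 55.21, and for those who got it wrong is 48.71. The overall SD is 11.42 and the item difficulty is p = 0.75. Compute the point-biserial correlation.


q = 1 - p = 0.25
rpb = ((M1 - M0) / SD) * sqrt(p * q)
rpb = ((55.21 - 48.71) / 11.42) * sqrt(0.75 * 0.25)
rpb = 0.2465

0.2465


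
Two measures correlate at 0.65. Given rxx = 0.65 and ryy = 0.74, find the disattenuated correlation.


r_corrected = rxy / sqrt(rxx * ryy)
= 0.65 / sqrt(0.65 * 0.74)
= 0.65 / sqrt(0.481)
= 0.65 / 0.693542
r_corrected = 0.9372

0.9372


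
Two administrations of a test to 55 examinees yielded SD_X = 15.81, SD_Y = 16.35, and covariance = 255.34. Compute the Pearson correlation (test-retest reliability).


r = cov(X,Y) / (SD_X * SD_Y)
r = 255.34 / (15.81 * 16.35)
r = 255.34 / 258.4935
r = 0.9878

0.9878


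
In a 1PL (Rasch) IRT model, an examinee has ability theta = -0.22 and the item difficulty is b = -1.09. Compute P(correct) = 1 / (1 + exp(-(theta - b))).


theta - b = -0.22 - -1.09 = 0.87
exp(-(theta - b)) = exp(-0.87) = 0.419
P = 1 / (1 + 0.419)
P = 0.7047

0.7047


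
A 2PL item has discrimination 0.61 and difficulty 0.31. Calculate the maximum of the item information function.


For 2PL, max info at theta = b = 0.31
I_max = a^2 / 4 = 0.61^2 / 4
= 0.3721 / 4
I_max = 0.093

0.093


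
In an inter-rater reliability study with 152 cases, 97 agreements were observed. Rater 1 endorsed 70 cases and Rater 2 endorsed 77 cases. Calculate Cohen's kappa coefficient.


P_o = 97/152 = 0.638158
P_e = (70*77 + 82*75) / 23104 = 0.499481
kappa = (P_o - P_e) / (1 - P_e)
kappa = (0.638158 - 0.499481) / (1 - 0.499481)
kappa = 0.2771

0.2771


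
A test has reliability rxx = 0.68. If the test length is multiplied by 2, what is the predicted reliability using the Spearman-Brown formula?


r_new = (n * rxx) / (1 + (n-1) * rxx)
r_new = (2 * 0.68) / (1 + 1 * 0.68)
r_new = 1.36 / 1.68
r_new = 0.8095

0.8095


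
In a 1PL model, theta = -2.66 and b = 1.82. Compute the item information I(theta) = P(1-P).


P = 1/(1+exp(-(-2.66-1.82))) = 0.0112
I = P*(1-P) = 0.0112 * 0.9888
I = 0.0111

0.0111


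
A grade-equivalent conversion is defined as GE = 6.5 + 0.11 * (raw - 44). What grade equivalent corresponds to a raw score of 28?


raw - median = 28 - 44 = -16
slope * diff = 0.11 * -16 = -1.76
GE = 6.5 + -1.76
GE = 4.74

4.74


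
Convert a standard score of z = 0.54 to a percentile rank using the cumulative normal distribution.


CDF(z) = 0.5 * (1 + erf(z/sqrt(2)))
erf(0.3818) = 0.4108
CDF = 0.7054
Percentile rank = 0.7054 * 100 = 70.54

70.54


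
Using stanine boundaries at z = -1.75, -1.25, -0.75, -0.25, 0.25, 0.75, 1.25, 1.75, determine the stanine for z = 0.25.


Stanine boundaries: [-1.75, -1.25, -0.75, -0.25, 0.25, 0.75, 1.25, 1.75]
z = 0.25
Check each boundary:
  z >= -1.75 -> could be stanine 2
  z >= -1.25 -> could be stanine 3
  z >= -0.75 -> could be stanine 4
  z >= -0.25 -> could be stanine 5
  z >= 0.25 -> could be stanine 6
  z < 0.75
  z < 1.25
  z < 1.75
Highest qualifying boundary gives stanine = 6

6


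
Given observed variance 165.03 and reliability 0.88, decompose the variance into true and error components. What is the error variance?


var_true = rxx * var_obs = 0.88 * 165.03 = 145.2264
var_error = var_obs - var_true
var_error = 165.03 - 145.2264
var_error = 19.8036

19.8036


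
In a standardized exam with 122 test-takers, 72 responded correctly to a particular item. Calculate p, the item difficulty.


Item difficulty p = number correct / total examinees
p = 72 / 122
p = 0.5902

0.5902


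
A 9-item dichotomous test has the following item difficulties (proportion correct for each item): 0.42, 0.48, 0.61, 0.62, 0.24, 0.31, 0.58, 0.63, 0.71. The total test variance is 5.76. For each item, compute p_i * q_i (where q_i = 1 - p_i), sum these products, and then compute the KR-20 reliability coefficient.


For each item, compute p_i * q_i:
  Item 1: 0.42 * 0.58 = 0.2436
  Item 2: 0.48 * 0.52 = 0.2496
  Item 3: 0.61 * 0.39 = 0.2379
  Item 4: 0.62 * 0.38 = 0.2356
  Item 5: 0.24 * 0.76 = 0.1824
  Item 6: 0.31 * 0.69 = 0.2139
  Item 7: 0.58 * 0.42 = 0.2436
  Item 8: 0.63 * 0.37 = 0.2331
  Item 9: 0.71 * 0.29 = 0.2059
Sum(p_i * q_i) = 0.2436 + 0.2496 + 0.2379 + 0.2356 + 0.1824 + 0.2139 + 0.2436 + 0.2331 + 0.2059 = 2.0456
KR-20 = (k/(k-1)) * (1 - Sum(p_i*q_i) / Var_total)
= (9/8) * (1 - 2.0456/5.76)
= 1.125 * 0.6449
KR-20 = 0.7255

0.7255


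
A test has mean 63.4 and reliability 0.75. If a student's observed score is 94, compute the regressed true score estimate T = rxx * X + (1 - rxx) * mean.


T_est = rxx * X + (1 - rxx) * mean
T_est = 0.75 * 94 + 0.25 * 63.4
T_est = 70.5 + 15.85
T_est = 86.35

86.35


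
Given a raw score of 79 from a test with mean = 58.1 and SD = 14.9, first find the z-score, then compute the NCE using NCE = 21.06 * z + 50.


z = (X - mean) / SD = (79 - 58.1) / 14.9
z = 20.9 / 14.9
z = 1.4027
NCE = NCE = 21.06z + 50
Carry z at full precision (z = 20.9 / 14.9) into the conversion:
NCE = 21.06 * (20.9 / 14.9) + 50 = 440.154 / 14.9 + 50
NCE = 29.5405 + 50
NCE = 79.5405

79.5405


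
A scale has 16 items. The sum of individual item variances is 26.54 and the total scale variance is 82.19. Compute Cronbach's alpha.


alpha = (k/(k-1)) * (1 - sum(si^2)/s_total^2)
= (16/15) * (1 - 26.54/82.19)
alpha = 0.7222

0.7222


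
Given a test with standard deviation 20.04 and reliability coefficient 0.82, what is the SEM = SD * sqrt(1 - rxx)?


SEM = SD * sqrt(1 - rxx)
SEM = 20.04 * sqrt(1 - 0.82)
SEM = 20.04 * sqrt(0.18) = 20.04 * 0.424264
SEM = 8.5023

8.5023


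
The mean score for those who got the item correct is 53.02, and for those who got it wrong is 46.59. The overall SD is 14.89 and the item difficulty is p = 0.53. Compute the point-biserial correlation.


q = 1 - p = 0.47
rpb = ((M1 - M0) / SD) * sqrt(p * q)
rpb = ((53.02 - 46.59) / 14.89) * sqrt(0.53 * 0.47)
rpb = 0.2155

0.2155


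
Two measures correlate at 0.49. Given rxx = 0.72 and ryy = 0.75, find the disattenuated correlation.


r_corrected = rxy / sqrt(rxx * ryy)
= 0.49 / sqrt(0.72 * 0.75)
= 0.49 / sqrt(0.54)
= 0.49 / 0.734847
r_corrected = 0.6668

0.6668


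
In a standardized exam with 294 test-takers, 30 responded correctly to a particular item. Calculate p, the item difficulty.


Item difficulty p = number correct / total examinees
p = 30 / 294
p = 0.102

0.102


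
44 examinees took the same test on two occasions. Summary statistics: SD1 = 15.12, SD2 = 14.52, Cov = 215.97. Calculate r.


r = cov(X,Y) / (SD_X * SD_Y)
r = 215.97 / (15.12 * 14.52)
r = 215.97 / 219.5424
r = 0.9837

0.9837


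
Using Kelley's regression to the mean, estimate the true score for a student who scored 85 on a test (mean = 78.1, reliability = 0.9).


T_est = rxx * X + (1 - rxx) * mean
T_est = 0.9 * 85 + 0.1 * 78.1
T_est = 76.5 + 7.81
T_est = 84.31

84.31


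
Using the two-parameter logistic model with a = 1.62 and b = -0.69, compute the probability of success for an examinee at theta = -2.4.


a*(theta - b) = 1.62 * (-2.4 - -0.69) = -2.7702
exp(--2.7702) = 15.9618
P = 1 / (1 + 15.9618)
P = 0.059

0.059


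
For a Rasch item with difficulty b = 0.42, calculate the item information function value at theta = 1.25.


P = 1/(1+exp(-(1.25-0.42))) = 0.6964
I = P*(1-P) = 0.6964 * 0.3036
I = 0.2114

0.2114


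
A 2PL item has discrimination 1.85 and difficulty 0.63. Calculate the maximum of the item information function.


For 2PL, max info at theta = b = 0.63
I_max = a^2 / 4 = 1.85^2 / 4
= 3.4225 / 4
I_max = 0.8556

0.8556


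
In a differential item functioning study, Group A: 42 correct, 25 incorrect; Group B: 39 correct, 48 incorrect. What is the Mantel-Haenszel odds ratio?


Odds_A = 42/25 = 1.68
Odds_B = 39/48 = 0.8125
OR = Odds_A / Odds_B = 1.68 / 0.8125
Exactly, OR = (42 * 48) / (25 * 39) = 2016 / 975
OR = 2.0677

2.0677


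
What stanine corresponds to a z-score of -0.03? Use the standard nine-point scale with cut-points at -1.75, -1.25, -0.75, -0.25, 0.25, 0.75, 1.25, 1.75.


Stanine boundaries: [-1.75, -1.25, -0.75, -0.25, 0.25, 0.75, 1.25, 1.75]
z = -0.03
Check each boundary:
  z >= -1.75 -> could be stanine 2
  z >= -1.25 -> could be stanine 3
  z >= -0.75 -> could be stanine 4
  z >= -0.25 -> could be stanine 5
  z < 0.25
  z < 0.75
  z < 1.25
  z < 1.75
Highest qualifying boundary gives stanine = 5

5
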